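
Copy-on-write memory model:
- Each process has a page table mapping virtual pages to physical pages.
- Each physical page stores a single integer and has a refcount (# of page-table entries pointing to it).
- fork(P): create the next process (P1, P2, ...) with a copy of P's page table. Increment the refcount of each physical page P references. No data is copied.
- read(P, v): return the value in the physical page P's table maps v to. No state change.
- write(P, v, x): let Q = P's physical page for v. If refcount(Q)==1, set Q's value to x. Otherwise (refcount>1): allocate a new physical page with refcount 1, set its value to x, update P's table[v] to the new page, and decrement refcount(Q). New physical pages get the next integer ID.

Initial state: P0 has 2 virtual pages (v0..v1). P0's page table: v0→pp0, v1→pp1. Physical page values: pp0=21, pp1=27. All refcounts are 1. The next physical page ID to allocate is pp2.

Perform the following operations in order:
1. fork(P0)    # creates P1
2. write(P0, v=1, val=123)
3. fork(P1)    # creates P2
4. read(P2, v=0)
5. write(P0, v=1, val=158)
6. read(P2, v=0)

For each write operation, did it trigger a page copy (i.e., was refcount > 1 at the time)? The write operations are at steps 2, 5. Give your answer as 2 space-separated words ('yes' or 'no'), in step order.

Op 1: fork(P0) -> P1. 2 ppages; refcounts: pp0:2 pp1:2
Op 2: write(P0, v1, 123). refcount(pp1)=2>1 -> COPY to pp2. 3 ppages; refcounts: pp0:2 pp1:1 pp2:1
Op 3: fork(P1) -> P2. 3 ppages; refcounts: pp0:3 pp1:2 pp2:1
Op 4: read(P2, v0) -> 21. No state change.
Op 5: write(P0, v1, 158). refcount(pp2)=1 -> write in place. 3 ppages; refcounts: pp0:3 pp1:2 pp2:1
Op 6: read(P2, v0) -> 21. No state change.

yes no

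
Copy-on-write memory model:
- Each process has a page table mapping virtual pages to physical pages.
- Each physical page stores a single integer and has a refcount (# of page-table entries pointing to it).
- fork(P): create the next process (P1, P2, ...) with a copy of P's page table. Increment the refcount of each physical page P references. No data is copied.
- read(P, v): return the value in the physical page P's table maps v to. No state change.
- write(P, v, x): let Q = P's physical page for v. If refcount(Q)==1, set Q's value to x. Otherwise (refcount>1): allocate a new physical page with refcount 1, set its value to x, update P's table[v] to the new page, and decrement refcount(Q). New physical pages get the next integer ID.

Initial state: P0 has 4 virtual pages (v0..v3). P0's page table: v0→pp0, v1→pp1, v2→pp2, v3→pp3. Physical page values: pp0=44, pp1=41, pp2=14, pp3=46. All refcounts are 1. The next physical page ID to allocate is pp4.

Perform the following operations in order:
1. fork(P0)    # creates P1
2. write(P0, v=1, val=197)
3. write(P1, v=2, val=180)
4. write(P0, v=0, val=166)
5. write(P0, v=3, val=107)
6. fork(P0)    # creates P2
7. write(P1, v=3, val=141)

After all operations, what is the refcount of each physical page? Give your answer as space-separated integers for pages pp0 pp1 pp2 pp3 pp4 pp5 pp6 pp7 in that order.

Answer: 1 1 2 1 2 1 2 2

Derivation:
Op 1: fork(P0) -> P1. 4 ppages; refcounts: pp0:2 pp1:2 pp2:2 pp3:2
Op 2: write(P0, v1, 197). refcount(pp1)=2>1 -> COPY to pp4. 5 ppages; refcounts: pp0:2 pp1:1 pp2:2 pp3:2 pp4:1
Op 3: write(P1, v2, 180). refcount(pp2)=2>1 -> COPY to pp5. 6 ppages; refcounts: pp0:2 pp1:1 pp2:1 pp3:2 pp4:1 pp5:1
Op 4: write(P0, v0, 166). refcount(pp0)=2>1 -> COPY to pp6. 7 ppages; refcounts: pp0:1 pp1:1 pp2:1 pp3:2 pp4:1 pp5:1 pp6:1
Op 5: write(P0, v3, 107). refcount(pp3)=2>1 -> COPY to pp7. 8 ppages; refcounts: pp0:1 pp1:1 pp2:1 pp3:1 pp4:1 pp5:1 pp6:1 pp7:1
Op 6: fork(P0) -> P2. 8 ppages; refcounts: pp0:1 pp1:1 pp2:2 pp3:1 pp4:2 pp5:1 pp6:2 pp7:2
Op 7: write(P1, v3, 141). refcount(pp3)=1 -> write in place. 8 ppages; refcounts: pp0:1 pp1:1 pp2:2 pp3:1 pp4:2 pp5:1 pp6:2 pp7:2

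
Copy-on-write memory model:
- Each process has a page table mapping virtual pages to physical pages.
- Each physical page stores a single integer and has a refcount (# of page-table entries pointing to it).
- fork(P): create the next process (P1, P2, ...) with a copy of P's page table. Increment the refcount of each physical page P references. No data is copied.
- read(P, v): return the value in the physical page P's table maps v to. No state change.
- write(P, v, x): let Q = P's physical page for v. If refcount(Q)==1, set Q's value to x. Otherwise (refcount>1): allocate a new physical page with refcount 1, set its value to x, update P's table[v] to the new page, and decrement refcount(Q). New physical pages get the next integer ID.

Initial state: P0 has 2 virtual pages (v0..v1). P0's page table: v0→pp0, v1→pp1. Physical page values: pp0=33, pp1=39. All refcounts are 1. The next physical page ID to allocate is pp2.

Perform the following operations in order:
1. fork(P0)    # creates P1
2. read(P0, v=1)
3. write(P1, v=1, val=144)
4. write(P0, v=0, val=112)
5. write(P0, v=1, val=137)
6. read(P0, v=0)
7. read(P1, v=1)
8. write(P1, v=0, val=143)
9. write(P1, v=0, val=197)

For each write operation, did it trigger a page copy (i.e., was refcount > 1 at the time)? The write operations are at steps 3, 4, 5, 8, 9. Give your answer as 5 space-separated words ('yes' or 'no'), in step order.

Op 1: fork(P0) -> P1. 2 ppages; refcounts: pp0:2 pp1:2
Op 2: read(P0, v1) -> 39. No state change.
Op 3: write(P1, v1, 144). refcount(pp1)=2>1 -> COPY to pp2. 3 ppages; refcounts: pp0:2 pp1:1 pp2:1
Op 4: write(P0, v0, 112). refcount(pp0)=2>1 -> COPY to pp3. 4 ppages; refcounts: pp0:1 pp1:1 pp2:1 pp3:1
Op 5: write(P0, v1, 137). refcount(pp1)=1 -> write in place. 4 ppages; refcounts: pp0:1 pp1:1 pp2:1 pp3:1
Op 6: read(P0, v0) -> 112. No state change.
Op 7: read(P1, v1) -> 144. No state change.
Op 8: write(P1, v0, 143). refcount(pp0)=1 -> write in place. 4 ppages; refcounts: pp0:1 pp1:1 pp2:1 pp3:1
Op 9: write(P1, v0, 197). refcount(pp0)=1 -> write in place. 4 ppages; refcounts: pp0:1 pp1:1 pp2:1 pp3:1

yes yes no no no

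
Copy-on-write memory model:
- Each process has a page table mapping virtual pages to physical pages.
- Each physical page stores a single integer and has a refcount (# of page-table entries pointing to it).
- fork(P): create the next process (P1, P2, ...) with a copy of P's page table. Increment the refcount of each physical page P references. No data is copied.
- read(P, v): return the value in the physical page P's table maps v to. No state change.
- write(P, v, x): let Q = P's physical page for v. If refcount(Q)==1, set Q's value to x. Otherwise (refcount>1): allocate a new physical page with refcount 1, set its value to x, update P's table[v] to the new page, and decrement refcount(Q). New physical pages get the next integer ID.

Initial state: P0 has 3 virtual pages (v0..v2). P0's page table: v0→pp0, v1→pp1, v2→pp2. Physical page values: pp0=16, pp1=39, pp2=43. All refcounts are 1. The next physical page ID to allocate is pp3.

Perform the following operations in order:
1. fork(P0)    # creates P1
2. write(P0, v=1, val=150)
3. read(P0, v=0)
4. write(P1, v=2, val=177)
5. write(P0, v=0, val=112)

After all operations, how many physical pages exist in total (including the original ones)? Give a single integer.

Op 1: fork(P0) -> P1. 3 ppages; refcounts: pp0:2 pp1:2 pp2:2
Op 2: write(P0, v1, 150). refcount(pp1)=2>1 -> COPY to pp3. 4 ppages; refcounts: pp0:2 pp1:1 pp2:2 pp3:1
Op 3: read(P0, v0) -> 16. No state change.
Op 4: write(P1, v2, 177). refcount(pp2)=2>1 -> COPY to pp4. 5 ppages; refcounts: pp0:2 pp1:1 pp2:1 pp3:1 pp4:1
Op 5: write(P0, v0, 112). refcount(pp0)=2>1 -> COPY to pp5. 6 ppages; refcounts: pp0:1 pp1:1 pp2:1 pp3:1 pp4:1 pp5:1

Answer: 6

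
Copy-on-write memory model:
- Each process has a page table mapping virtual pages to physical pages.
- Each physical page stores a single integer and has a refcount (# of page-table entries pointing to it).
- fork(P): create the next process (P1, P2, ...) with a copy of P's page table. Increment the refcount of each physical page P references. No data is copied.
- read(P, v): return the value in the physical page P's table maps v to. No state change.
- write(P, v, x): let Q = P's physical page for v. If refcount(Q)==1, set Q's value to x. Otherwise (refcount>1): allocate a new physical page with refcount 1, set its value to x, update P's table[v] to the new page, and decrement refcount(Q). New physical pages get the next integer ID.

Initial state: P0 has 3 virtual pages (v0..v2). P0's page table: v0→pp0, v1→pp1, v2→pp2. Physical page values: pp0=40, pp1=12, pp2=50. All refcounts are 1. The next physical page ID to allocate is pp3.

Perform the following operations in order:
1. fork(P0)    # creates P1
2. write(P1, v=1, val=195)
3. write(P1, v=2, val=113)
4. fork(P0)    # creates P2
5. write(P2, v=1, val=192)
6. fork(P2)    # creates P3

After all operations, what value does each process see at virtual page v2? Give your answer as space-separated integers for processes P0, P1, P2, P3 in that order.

Op 1: fork(P0) -> P1. 3 ppages; refcounts: pp0:2 pp1:2 pp2:2
Op 2: write(P1, v1, 195). refcount(pp1)=2>1 -> COPY to pp3. 4 ppages; refcounts: pp0:2 pp1:1 pp2:2 pp3:1
Op 3: write(P1, v2, 113). refcount(pp2)=2>1 -> COPY to pp4. 5 ppages; refcounts: pp0:2 pp1:1 pp2:1 pp3:1 pp4:1
Op 4: fork(P0) -> P2. 5 ppages; refcounts: pp0:3 pp1:2 pp2:2 pp3:1 pp4:1
Op 5: write(P2, v1, 192). refcount(pp1)=2>1 -> COPY to pp5. 6 ppages; refcounts: pp0:3 pp1:1 pp2:2 pp3:1 pp4:1 pp5:1
Op 6: fork(P2) -> P3. 6 ppages; refcounts: pp0:4 pp1:1 pp2:3 pp3:1 pp4:1 pp5:2
P0: v2 -> pp2 = 50
P1: v2 -> pp4 = 113
P2: v2 -> pp2 = 50
P3: v2 -> pp2 = 50

Answer: 50 113 50 50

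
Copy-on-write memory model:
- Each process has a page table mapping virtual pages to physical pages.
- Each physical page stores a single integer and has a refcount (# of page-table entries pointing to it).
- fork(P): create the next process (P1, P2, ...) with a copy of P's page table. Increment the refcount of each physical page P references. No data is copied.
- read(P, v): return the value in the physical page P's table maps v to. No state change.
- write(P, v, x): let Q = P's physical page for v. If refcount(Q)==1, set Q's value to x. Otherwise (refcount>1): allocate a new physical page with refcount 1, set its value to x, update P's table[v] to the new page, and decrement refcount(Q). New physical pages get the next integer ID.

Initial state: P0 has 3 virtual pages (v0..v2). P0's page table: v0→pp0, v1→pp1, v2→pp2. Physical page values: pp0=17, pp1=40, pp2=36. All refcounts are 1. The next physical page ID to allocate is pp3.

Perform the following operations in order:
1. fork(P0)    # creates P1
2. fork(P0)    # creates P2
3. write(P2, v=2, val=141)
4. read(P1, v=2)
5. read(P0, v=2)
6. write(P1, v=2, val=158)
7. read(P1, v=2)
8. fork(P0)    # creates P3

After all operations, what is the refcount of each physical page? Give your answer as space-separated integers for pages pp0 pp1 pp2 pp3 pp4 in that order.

Answer: 4 4 2 1 1

Derivation:
Op 1: fork(P0) -> P1. 3 ppages; refcounts: pp0:2 pp1:2 pp2:2
Op 2: fork(P0) -> P2. 3 ppages; refcounts: pp0:3 pp1:3 pp2:3
Op 3: write(P2, v2, 141). refcount(pp2)=3>1 -> COPY to pp3. 4 ppages; refcounts: pp0:3 pp1:3 pp2:2 pp3:1
Op 4: read(P1, v2) -> 36. No state change.
Op 5: read(P0, v2) -> 36. No state change.
Op 6: write(P1, v2, 158). refcount(pp2)=2>1 -> COPY to pp4. 5 ppages; refcounts: pp0:3 pp1:3 pp2:1 pp3:1 pp4:1
Op 7: read(P1, v2) -> 158. No state change.
Op 8: fork(P0) -> P3. 5 ppages; refcounts: pp0:4 pp1:4 pp2:2 pp3:1 pp4:1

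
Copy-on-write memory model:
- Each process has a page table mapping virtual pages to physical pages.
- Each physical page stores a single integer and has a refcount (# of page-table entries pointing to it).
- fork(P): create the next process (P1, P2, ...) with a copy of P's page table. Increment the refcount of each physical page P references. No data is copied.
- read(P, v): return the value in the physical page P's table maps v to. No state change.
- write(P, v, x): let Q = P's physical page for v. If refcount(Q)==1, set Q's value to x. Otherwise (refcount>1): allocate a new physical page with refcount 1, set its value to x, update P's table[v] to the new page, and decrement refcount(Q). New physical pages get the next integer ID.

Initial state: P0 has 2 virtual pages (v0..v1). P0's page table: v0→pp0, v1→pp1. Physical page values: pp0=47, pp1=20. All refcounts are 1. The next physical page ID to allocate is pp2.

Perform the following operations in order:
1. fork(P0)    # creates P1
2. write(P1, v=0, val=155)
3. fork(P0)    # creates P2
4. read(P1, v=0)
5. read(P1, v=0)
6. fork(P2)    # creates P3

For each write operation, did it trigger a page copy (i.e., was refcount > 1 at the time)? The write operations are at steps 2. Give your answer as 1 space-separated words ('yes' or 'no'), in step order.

Op 1: fork(P0) -> P1. 2 ppages; refcounts: pp0:2 pp1:2
Op 2: write(P1, v0, 155). refcount(pp0)=2>1 -> COPY to pp2. 3 ppages; refcounts: pp0:1 pp1:2 pp2:1
Op 3: fork(P0) -> P2. 3 ppages; refcounts: pp0:2 pp1:3 pp2:1
Op 4: read(P1, v0) -> 155. No state change.
Op 5: read(P1, v0) -> 155. No state change.
Op 6: fork(P2) -> P3. 3 ppages; refcounts: pp0:3 pp1:4 pp2:1

yes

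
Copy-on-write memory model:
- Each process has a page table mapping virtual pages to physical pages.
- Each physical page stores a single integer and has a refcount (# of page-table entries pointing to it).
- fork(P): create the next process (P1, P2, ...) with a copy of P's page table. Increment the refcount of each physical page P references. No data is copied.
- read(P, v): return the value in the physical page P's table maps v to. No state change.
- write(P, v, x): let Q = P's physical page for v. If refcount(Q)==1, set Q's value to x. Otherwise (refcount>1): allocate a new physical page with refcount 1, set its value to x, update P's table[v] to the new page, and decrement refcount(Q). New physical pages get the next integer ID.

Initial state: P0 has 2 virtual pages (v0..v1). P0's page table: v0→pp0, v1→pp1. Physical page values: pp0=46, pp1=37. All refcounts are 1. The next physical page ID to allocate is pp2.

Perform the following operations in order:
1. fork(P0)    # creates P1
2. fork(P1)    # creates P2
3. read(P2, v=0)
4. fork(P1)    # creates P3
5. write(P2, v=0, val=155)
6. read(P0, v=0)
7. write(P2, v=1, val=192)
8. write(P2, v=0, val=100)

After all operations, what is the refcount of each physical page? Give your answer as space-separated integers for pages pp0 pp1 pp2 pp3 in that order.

Op 1: fork(P0) -> P1. 2 ppages; refcounts: pp0:2 pp1:2
Op 2: fork(P1) -> P2. 2 ppages; refcounts: pp0:3 pp1:3
Op 3: read(P2, v0) -> 46. No state change.
Op 4: fork(P1) -> P3. 2 ppages; refcounts: pp0:4 pp1:4
Op 5: write(P2, v0, 155). refcount(pp0)=4>1 -> COPY to pp2. 3 ppages; refcounts: pp0:3 pp1:4 pp2:1
Op 6: read(P0, v0) -> 46. No state change.
Op 7: write(P2, v1, 192). refcount(pp1)=4>1 -> COPY to pp3. 4 ppages; refcounts: pp0:3 pp1:3 pp2:1 pp3:1
Op 8: write(P2, v0, 100). refcount(pp2)=1 -> write in place. 4 ppages; refcounts: pp0:3 pp1:3 pp2:1 pp3:1

Answer: 3 3 1 1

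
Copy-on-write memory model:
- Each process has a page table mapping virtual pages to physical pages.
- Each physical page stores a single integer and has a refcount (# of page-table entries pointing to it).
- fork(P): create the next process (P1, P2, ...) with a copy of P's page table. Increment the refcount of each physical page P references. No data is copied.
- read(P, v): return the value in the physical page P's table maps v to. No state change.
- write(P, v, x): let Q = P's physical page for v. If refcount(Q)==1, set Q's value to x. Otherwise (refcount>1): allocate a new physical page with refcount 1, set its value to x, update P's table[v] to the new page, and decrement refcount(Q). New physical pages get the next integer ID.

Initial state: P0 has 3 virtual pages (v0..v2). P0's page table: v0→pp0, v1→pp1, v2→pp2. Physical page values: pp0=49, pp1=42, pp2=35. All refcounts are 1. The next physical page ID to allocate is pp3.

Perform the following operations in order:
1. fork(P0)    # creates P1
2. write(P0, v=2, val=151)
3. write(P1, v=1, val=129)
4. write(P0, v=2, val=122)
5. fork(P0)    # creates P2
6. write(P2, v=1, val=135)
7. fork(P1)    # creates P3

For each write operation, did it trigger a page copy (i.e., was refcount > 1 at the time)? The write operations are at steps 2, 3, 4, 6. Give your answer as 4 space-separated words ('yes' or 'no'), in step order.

Op 1: fork(P0) -> P1. 3 ppages; refcounts: pp0:2 pp1:2 pp2:2
Op 2: write(P0, v2, 151). refcount(pp2)=2>1 -> COPY to pp3. 4 ppages; refcounts: pp0:2 pp1:2 pp2:1 pp3:1
Op 3: write(P1, v1, 129). refcount(pp1)=2>1 -> COPY to pp4. 5 ppages; refcounts: pp0:2 pp1:1 pp2:1 pp3:1 pp4:1
Op 4: write(P0, v2, 122). refcount(pp3)=1 -> write in place. 5 ppages; refcounts: pp0:2 pp1:1 pp2:1 pp3:1 pp4:1
Op 5: fork(P0) -> P2. 5 ppages; refcounts: pp0:3 pp1:2 pp2:1 pp3:2 pp4:1
Op 6: write(P2, v1, 135). refcount(pp1)=2>1 -> COPY to pp5. 6 ppages; refcounts: pp0:3 pp1:1 pp2:1 pp3:2 pp4:1 pp5:1
Op 7: fork(P1) -> P3. 6 ppages; refcounts: pp0:4 pp1:1 pp2:2 pp3:2 pp4:2 pp5:1

yes yes no yes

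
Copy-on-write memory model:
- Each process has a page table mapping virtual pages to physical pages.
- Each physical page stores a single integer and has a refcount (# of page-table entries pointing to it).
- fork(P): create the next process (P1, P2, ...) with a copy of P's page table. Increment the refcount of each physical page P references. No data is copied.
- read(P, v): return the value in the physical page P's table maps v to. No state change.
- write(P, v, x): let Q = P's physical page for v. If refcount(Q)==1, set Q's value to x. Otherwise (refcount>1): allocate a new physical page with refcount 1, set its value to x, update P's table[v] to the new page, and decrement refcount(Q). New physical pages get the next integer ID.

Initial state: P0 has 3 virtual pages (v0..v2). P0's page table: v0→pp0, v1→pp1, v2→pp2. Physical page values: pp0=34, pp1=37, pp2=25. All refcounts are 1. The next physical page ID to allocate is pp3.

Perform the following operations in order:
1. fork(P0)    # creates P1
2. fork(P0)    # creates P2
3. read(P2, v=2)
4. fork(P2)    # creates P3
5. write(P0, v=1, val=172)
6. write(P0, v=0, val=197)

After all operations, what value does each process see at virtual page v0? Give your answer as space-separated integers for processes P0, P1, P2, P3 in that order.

Answer: 197 34 34 34

Derivation:
Op 1: fork(P0) -> P1. 3 ppages; refcounts: pp0:2 pp1:2 pp2:2
Op 2: fork(P0) -> P2. 3 ppages; refcounts: pp0:3 pp1:3 pp2:3
Op 3: read(P2, v2) -> 25. No state change.
Op 4: fork(P2) -> P3. 3 ppages; refcounts: pp0:4 pp1:4 pp2:4
Op 5: write(P0, v1, 172). refcount(pp1)=4>1 -> COPY to pp3. 4 ppages; refcounts: pp0:4 pp1:3 pp2:4 pp3:1
Op 6: write(P0, v0, 197). refcount(pp0)=4>1 -> COPY to pp4. 5 ppages; refcounts: pp0:3 pp1:3 pp2:4 pp3:1 pp4:1
P0: v0 -> pp4 = 197
P1: v0 -> pp0 = 34
P2: v0 -> pp0 = 34
P3: v0 -> pp0 = 34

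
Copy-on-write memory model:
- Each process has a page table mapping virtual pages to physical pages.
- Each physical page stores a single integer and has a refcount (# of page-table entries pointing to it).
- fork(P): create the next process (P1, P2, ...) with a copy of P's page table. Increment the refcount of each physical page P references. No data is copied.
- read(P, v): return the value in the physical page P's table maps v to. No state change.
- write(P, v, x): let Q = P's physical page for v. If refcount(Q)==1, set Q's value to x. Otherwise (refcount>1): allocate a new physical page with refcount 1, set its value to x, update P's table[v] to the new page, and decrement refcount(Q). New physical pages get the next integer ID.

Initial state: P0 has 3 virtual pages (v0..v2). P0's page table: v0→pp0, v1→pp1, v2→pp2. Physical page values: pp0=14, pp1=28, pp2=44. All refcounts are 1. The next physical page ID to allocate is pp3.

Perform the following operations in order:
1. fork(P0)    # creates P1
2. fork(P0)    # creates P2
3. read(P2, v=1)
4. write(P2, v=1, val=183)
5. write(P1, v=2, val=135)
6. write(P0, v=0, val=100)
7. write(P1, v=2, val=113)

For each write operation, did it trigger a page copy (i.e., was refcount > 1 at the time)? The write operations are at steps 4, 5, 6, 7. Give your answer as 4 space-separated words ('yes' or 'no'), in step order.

Op 1: fork(P0) -> P1. 3 ppages; refcounts: pp0:2 pp1:2 pp2:2
Op 2: fork(P0) -> P2. 3 ppages; refcounts: pp0:3 pp1:3 pp2:3
Op 3: read(P2, v1) -> 28. No state change.
Op 4: write(P2, v1, 183). refcount(pp1)=3>1 -> COPY to pp3. 4 ppages; refcounts: pp0:3 pp1:2 pp2:3 pp3:1
Op 5: write(P1, v2, 135). refcount(pp2)=3>1 -> COPY to pp4. 5 ppages; refcounts: pp0:3 pp1:2 pp2:2 pp3:1 pp4:1
Op 6: write(P0, v0, 100). refcount(pp0)=3>1 -> COPY to pp5. 6 ppages; refcounts: pp0:2 pp1:2 pp2:2 pp3:1 pp4:1 pp5:1
Op 7: write(P1, v2, 113). refcount(pp4)=1 -> write in place. 6 ppages; refcounts: pp0:2 pp1:2 pp2:2 pp3:1 pp4:1 pp5:1

yes yes yes no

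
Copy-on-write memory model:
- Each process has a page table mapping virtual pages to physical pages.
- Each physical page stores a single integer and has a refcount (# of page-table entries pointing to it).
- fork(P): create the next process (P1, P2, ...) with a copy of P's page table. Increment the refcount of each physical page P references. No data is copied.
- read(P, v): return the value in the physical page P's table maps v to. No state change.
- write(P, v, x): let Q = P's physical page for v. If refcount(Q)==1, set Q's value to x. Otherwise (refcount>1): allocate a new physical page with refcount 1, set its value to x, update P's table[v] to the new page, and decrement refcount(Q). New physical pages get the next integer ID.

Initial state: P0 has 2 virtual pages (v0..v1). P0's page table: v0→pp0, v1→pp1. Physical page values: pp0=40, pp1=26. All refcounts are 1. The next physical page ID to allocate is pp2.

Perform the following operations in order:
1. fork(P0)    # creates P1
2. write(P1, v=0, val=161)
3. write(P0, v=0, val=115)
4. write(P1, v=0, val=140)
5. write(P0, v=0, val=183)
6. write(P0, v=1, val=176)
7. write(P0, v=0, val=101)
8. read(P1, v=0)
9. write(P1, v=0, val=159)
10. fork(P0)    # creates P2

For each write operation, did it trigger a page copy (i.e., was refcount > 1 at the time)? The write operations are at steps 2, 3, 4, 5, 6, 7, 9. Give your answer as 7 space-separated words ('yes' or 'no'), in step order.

Op 1: fork(P0) -> P1. 2 ppages; refcounts: pp0:2 pp1:2
Op 2: write(P1, v0, 161). refcount(pp0)=2>1 -> COPY to pp2. 3 ppages; refcounts: pp0:1 pp1:2 pp2:1
Op 3: write(P0, v0, 115). refcount(pp0)=1 -> write in place. 3 ppages; refcounts: pp0:1 pp1:2 pp2:1
Op 4: write(P1, v0, 140). refcount(pp2)=1 -> write in place. 3 ppages; refcounts: pp0:1 pp1:2 pp2:1
Op 5: write(P0, v0, 183). refcount(pp0)=1 -> write in place. 3 ppages; refcounts: pp0:1 pp1:2 pp2:1
Op 6: write(P0, v1, 176). refcount(pp1)=2>1 -> COPY to pp3. 4 ppages; refcounts: pp0:1 pp1:1 pp2:1 pp3:1
Op 7: write(P0, v0, 101). refcount(pp0)=1 -> write in place. 4 ppages; refcounts: pp0:1 pp1:1 pp2:1 pp3:1
Op 8: read(P1, v0) -> 140. No state change.
Op 9: write(P1, v0, 159). refcount(pp2)=1 -> write in place. 4 ppages; refcounts: pp0:1 pp1:1 pp2:1 pp3:1
Op 10: fork(P0) -> P2. 4 ppages; refcounts: pp0:2 pp1:1 pp2:1 pp3:2

yes no no no yes no no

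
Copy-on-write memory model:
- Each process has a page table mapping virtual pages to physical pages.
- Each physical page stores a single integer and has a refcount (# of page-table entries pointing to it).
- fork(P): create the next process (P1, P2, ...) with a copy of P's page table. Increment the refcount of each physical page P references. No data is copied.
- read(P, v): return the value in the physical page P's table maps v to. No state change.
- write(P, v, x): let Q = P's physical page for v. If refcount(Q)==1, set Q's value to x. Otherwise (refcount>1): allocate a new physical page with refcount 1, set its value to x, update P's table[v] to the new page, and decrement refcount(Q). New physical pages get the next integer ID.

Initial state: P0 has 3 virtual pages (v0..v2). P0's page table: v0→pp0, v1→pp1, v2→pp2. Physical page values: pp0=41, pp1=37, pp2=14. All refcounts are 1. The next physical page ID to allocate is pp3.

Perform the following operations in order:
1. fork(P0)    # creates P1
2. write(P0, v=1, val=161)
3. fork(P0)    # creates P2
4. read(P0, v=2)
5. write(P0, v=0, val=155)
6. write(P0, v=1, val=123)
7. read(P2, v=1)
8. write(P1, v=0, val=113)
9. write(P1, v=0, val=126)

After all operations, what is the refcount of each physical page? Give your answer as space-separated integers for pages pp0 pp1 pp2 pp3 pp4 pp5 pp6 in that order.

Answer: 1 1 3 1 1 1 1

Derivation:
Op 1: fork(P0) -> P1. 3 ppages; refcounts: pp0:2 pp1:2 pp2:2
Op 2: write(P0, v1, 161). refcount(pp1)=2>1 -> COPY to pp3. 4 ppages; refcounts: pp0:2 pp1:1 pp2:2 pp3:1
Op 3: fork(P0) -> P2. 4 ppages; refcounts: pp0:3 pp1:1 pp2:3 pp3:2
Op 4: read(P0, v2) -> 14. No state change.
Op 5: write(P0, v0, 155). refcount(pp0)=3>1 -> COPY to pp4. 5 ppages; refcounts: pp0:2 pp1:1 pp2:3 pp3:2 pp4:1
Op 6: write(P0, v1, 123). refcount(pp3)=2>1 -> COPY to pp5. 6 ppages; refcounts: pp0:2 pp1:1 pp2:3 pp3:1 pp4:1 pp5:1
Op 7: read(P2, v1) -> 161. No state change.
Op 8: write(P1, v0, 113). refcount(pp0)=2>1 -> COPY to pp6. 7 ppages; refcounts: pp0:1 pp1:1 pp2:3 pp3:1 pp4:1 pp5:1 pp6:1
Op 9: write(P1, v0, 126). refcount(pp6)=1 -> write in place. 7 ppages; refcounts: pp0:1 pp1:1 pp2:3 pp3:1 pp4:1 pp5:1 pp6:1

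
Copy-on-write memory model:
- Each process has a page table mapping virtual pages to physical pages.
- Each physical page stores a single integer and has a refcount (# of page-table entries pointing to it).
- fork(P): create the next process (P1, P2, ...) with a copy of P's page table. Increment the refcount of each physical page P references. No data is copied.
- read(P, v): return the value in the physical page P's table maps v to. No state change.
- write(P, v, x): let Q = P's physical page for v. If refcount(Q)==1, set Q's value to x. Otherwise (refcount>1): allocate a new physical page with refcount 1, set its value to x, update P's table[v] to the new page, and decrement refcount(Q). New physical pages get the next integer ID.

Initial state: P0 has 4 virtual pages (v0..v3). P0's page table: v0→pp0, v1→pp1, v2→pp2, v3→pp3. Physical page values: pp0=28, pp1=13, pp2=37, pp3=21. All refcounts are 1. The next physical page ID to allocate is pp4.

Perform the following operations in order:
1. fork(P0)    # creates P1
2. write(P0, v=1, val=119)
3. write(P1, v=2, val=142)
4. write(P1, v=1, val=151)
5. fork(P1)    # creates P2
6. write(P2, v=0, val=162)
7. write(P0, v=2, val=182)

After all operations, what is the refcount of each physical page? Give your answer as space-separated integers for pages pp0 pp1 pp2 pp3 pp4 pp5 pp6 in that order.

Op 1: fork(P0) -> P1. 4 ppages; refcounts: pp0:2 pp1:2 pp2:2 pp3:2
Op 2: write(P0, v1, 119). refcount(pp1)=2>1 -> COPY to pp4. 5 ppages; refcounts: pp0:2 pp1:1 pp2:2 pp3:2 pp4:1
Op 3: write(P1, v2, 142). refcount(pp2)=2>1 -> COPY to pp5. 6 ppages; refcounts: pp0:2 pp1:1 pp2:1 pp3:2 pp4:1 pp5:1
Op 4: write(P1, v1, 151). refcount(pp1)=1 -> write in place. 6 ppages; refcounts: pp0:2 pp1:1 pp2:1 pp3:2 pp4:1 pp5:1
Op 5: fork(P1) -> P2. 6 ppages; refcounts: pp0:3 pp1:2 pp2:1 pp3:3 pp4:1 pp5:2
Op 6: write(P2, v0, 162). refcount(pp0)=3>1 -> COPY to pp6. 7 ppages; refcounts: pp0:2 pp1:2 pp2:1 pp3:3 pp4:1 pp5:2 pp6:1
Op 7: write(P0, v2, 182). refcount(pp2)=1 -> write in place. 7 ppages; refcounts: pp0:2 pp1:2 pp2:1 pp3:3 pp4:1 pp5:2 pp6:1

Answer: 2 2 1 3 1 2 1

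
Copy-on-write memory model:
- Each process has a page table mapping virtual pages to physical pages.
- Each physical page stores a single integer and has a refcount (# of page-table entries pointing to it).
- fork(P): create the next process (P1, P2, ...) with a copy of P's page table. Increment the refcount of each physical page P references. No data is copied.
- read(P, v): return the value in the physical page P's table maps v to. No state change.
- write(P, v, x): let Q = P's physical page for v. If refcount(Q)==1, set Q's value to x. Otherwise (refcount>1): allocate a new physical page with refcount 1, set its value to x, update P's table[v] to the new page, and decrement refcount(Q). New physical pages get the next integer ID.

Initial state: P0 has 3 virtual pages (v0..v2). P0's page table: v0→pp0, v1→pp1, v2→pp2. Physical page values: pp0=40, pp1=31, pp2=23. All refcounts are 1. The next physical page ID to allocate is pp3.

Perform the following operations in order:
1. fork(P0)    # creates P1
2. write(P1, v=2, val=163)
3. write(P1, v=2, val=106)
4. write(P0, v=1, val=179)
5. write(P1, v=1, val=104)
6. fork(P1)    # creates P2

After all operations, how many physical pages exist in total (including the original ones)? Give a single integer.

Answer: 5

Derivation:
Op 1: fork(P0) -> P1. 3 ppages; refcounts: pp0:2 pp1:2 pp2:2
Op 2: write(P1, v2, 163). refcount(pp2)=2>1 -> COPY to pp3. 4 ppages; refcounts: pp0:2 pp1:2 pp2:1 pp3:1
Op 3: write(P1, v2, 106). refcount(pp3)=1 -> write in place. 4 ppages; refcounts: pp0:2 pp1:2 pp2:1 pp3:1
Op 4: write(P0, v1, 179). refcount(pp1)=2>1 -> COPY to pp4. 5 ppages; refcounts: pp0:2 pp1:1 pp2:1 pp3:1 pp4:1
Op 5: write(P1, v1, 104). refcount(pp1)=1 -> write in place. 5 ppages; refcounts: pp0:2 pp1:1 pp2:1 pp3:1 pp4:1
Op 6: fork(P1) -> P2. 5 ppages; refcounts: pp0:3 pp1:2 pp2:1 pp3:2 pp4:1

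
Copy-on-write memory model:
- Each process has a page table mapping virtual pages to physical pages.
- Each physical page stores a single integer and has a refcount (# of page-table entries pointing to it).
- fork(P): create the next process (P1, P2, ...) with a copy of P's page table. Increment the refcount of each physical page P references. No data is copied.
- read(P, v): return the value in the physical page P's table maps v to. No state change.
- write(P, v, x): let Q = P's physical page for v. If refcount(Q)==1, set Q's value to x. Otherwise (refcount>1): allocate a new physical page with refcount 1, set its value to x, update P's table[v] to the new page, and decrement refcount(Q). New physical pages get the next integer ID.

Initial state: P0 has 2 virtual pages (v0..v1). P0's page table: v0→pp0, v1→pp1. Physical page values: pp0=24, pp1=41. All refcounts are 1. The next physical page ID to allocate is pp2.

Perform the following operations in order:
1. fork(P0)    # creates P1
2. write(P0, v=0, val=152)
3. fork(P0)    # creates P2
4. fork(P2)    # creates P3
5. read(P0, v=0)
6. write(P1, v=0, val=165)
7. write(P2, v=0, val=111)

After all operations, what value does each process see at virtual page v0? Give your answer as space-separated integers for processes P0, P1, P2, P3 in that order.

Op 1: fork(P0) -> P1. 2 ppages; refcounts: pp0:2 pp1:2
Op 2: write(P0, v0, 152). refcount(pp0)=2>1 -> COPY to pp2. 3 ppages; refcounts: pp0:1 pp1:2 pp2:1
Op 3: fork(P0) -> P2. 3 ppages; refcounts: pp0:1 pp1:3 pp2:2
Op 4: fork(P2) -> P3. 3 ppages; refcounts: pp0:1 pp1:4 pp2:3
Op 5: read(P0, v0) -> 152. No state change.
Op 6: write(P1, v0, 165). refcount(pp0)=1 -> write in place. 3 ppages; refcounts: pp0:1 pp1:4 pp2:3
Op 7: write(P2, v0, 111). refcount(pp2)=3>1 -> COPY to pp3. 4 ppages; refcounts: pp0:1 pp1:4 pp2:2 pp3:1
P0: v0 -> pp2 = 152
P1: v0 -> pp0 = 165
P2: v0 -> pp3 = 111
P3: v0 -> pp2 = 152

Answer: 152 165 111 152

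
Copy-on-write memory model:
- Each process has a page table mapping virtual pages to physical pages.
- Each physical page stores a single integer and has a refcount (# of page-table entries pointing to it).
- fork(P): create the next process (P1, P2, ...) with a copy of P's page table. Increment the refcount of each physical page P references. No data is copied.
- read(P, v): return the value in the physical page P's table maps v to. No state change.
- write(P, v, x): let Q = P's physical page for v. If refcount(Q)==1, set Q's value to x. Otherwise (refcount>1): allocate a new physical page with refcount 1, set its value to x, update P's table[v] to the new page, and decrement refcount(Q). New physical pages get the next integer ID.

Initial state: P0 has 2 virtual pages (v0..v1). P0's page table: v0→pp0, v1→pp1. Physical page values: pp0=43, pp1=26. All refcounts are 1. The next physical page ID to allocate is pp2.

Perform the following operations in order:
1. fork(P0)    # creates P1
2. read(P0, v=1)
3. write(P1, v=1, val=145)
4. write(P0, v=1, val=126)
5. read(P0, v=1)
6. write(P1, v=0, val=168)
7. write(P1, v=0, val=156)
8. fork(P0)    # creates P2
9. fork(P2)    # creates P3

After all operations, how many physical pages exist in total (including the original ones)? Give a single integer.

Op 1: fork(P0) -> P1. 2 ppages; refcounts: pp0:2 pp1:2
Op 2: read(P0, v1) -> 26. No state change.
Op 3: write(P1, v1, 145). refcount(pp1)=2>1 -> COPY to pp2. 3 ppages; refcounts: pp0:2 pp1:1 pp2:1
Op 4: write(P0, v1, 126). refcount(pp1)=1 -> write in place. 3 ppages; refcounts: pp0:2 pp1:1 pp2:1
Op 5: read(P0, v1) -> 126. No state change.
Op 6: write(P1, v0, 168). refcount(pp0)=2>1 -> COPY to pp3. 4 ppages; refcounts: pp0:1 pp1:1 pp2:1 pp3:1
Op 7: write(P1, v0, 156). refcount(pp3)=1 -> write in place. 4 ppages; refcounts: pp0:1 pp1:1 pp2:1 pp3:1
Op 8: fork(P0) -> P2. 4 ppages; refcounts: pp0:2 pp1:2 pp2:1 pp3:1
Op 9: fork(P2) -> P3. 4 ppages; refcounts: pp0:3 pp1:3 pp2:1 pp3:1

Answer: 4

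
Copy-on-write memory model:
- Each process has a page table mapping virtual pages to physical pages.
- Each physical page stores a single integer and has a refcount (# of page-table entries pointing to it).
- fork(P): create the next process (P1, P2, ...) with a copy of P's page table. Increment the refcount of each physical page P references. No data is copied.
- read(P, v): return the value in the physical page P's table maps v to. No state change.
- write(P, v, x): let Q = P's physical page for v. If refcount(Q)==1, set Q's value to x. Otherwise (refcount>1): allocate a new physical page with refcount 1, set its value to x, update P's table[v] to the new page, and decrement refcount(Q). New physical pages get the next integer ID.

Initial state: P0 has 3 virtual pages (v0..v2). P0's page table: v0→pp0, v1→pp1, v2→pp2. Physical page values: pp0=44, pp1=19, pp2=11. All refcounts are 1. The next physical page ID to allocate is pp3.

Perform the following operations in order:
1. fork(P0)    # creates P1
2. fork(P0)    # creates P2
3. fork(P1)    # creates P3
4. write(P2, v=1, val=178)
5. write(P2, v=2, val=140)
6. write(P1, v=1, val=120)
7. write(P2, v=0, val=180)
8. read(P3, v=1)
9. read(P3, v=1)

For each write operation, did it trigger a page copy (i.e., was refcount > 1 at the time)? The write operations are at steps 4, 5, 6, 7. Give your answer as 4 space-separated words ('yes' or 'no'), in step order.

Op 1: fork(P0) -> P1. 3 ppages; refcounts: pp0:2 pp1:2 pp2:2
Op 2: fork(P0) -> P2. 3 ppages; refcounts: pp0:3 pp1:3 pp2:3
Op 3: fork(P1) -> P3. 3 ppages; refcounts: pp0:4 pp1:4 pp2:4
Op 4: write(P2, v1, 178). refcount(pp1)=4>1 -> COPY to pp3. 4 ppages; refcounts: pp0:4 pp1:3 pp2:4 pp3:1
Op 5: write(P2, v2, 140). refcount(pp2)=4>1 -> COPY to pp4. 5 ppages; refcounts: pp0:4 pp1:3 pp2:3 pp3:1 pp4:1
Op 6: write(P1, v1, 120). refcount(pp1)=3>1 -> COPY to pp5. 6 ppages; refcounts: pp0:4 pp1:2 pp2:3 pp3:1 pp4:1 pp5:1
Op 7: write(P2, v0, 180). refcount(pp0)=4>1 -> COPY to pp6. 7 ppages; refcounts: pp0:3 pp1:2 pp2:3 pp3:1 pp4:1 pp5:1 pp6:1
Op 8: read(P3, v1) -> 19. No state change.
Op 9: read(P3, v1) -> 19. No state change.

yes yes yes yes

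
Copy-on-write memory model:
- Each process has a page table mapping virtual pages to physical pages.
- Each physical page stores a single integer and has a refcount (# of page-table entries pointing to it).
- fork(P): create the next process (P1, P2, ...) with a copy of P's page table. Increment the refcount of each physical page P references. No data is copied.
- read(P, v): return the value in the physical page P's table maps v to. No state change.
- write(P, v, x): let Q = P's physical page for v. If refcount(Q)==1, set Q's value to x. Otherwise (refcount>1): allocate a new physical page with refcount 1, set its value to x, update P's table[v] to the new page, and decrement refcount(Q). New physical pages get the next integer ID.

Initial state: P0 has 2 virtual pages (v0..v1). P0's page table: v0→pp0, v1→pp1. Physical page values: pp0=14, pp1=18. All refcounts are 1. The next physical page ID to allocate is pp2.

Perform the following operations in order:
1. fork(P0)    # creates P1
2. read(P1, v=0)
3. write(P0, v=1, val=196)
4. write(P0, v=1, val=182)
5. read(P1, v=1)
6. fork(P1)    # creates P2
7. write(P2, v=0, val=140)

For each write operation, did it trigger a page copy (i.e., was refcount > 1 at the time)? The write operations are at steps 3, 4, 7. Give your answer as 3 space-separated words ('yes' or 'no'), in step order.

Op 1: fork(P0) -> P1. 2 ppages; refcounts: pp0:2 pp1:2
Op 2: read(P1, v0) -> 14. No state change.
Op 3: write(P0, v1, 196). refcount(pp1)=2>1 -> COPY to pp2. 3 ppages; refcounts: pp0:2 pp1:1 pp2:1
Op 4: write(P0, v1, 182). refcount(pp2)=1 -> write in place. 3 ppages; refcounts: pp0:2 pp1:1 pp2:1
Op 5: read(P1, v1) -> 18. No state change.
Op 6: fork(P1) -> P2. 3 ppages; refcounts: pp0:3 pp1:2 pp2:1
Op 7: write(P2, v0, 140). refcount(pp0)=3>1 -> COPY to pp3. 4 ppages; refcounts: pp0:2 pp1:2 pp2:1 pp3:1

yes no yes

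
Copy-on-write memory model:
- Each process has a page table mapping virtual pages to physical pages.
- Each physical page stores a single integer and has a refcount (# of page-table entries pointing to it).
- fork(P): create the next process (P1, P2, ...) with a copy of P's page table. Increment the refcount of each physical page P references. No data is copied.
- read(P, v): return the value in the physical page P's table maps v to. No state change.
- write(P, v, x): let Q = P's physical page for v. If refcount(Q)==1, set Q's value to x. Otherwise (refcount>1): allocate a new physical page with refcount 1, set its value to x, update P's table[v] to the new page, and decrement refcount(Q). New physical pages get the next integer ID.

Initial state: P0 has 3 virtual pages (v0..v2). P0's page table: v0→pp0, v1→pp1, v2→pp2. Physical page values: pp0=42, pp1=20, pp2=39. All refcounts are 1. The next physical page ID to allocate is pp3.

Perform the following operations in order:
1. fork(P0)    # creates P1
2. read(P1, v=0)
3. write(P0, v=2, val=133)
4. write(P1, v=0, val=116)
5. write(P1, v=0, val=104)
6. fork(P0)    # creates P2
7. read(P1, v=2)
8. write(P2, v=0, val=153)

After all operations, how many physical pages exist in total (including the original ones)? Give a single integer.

Op 1: fork(P0) -> P1. 3 ppages; refcounts: pp0:2 pp1:2 pp2:2
Op 2: read(P1, v0) -> 42. No state change.
Op 3: write(P0, v2, 133). refcount(pp2)=2>1 -> COPY to pp3. 4 ppages; refcounts: pp0:2 pp1:2 pp2:1 pp3:1
Op 4: write(P1, v0, 116). refcount(pp0)=2>1 -> COPY to pp4. 5 ppages; refcounts: pp0:1 pp1:2 pp2:1 pp3:1 pp4:1
Op 5: write(P1, v0, 104). refcount(pp4)=1 -> write in place. 5 ppages; refcounts: pp0:1 pp1:2 pp2:1 pp3:1 pp4:1
Op 6: fork(P0) -> P2. 5 ppages; refcounts: pp0:2 pp1:3 pp2:1 pp3:2 pp4:1
Op 7: read(P1, v2) -> 39. No state change.
Op 8: write(P2, v0, 153). refcount(pp0)=2>1 -> COPY to pp5. 6 ppages; refcounts: pp0:1 pp1:3 pp2:1 pp3:2 pp4:1 pp5:1

Answer: 6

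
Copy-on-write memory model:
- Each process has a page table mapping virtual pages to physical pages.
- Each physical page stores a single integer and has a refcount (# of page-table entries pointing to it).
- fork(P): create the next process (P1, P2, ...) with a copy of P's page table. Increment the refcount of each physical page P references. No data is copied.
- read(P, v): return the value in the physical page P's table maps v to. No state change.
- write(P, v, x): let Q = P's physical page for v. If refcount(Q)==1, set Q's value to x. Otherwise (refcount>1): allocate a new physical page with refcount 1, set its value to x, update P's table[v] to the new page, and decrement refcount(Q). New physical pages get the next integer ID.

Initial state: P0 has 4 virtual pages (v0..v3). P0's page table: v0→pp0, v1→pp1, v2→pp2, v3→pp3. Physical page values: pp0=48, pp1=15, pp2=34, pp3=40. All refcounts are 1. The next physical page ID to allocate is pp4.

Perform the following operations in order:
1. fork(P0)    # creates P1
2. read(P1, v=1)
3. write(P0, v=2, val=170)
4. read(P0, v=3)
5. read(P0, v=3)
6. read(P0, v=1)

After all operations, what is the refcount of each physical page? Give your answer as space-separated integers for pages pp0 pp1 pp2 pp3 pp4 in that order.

Answer: 2 2 1 2 1

Derivation:
Op 1: fork(P0) -> P1. 4 ppages; refcounts: pp0:2 pp1:2 pp2:2 pp3:2
Op 2: read(P1, v1) -> 15. No state change.
Op 3: write(P0, v2, 170). refcount(pp2)=2>1 -> COPY to pp4. 5 ppages; refcounts: pp0:2 pp1:2 pp2:1 pp3:2 pp4:1
Op 4: read(P0, v3) -> 40. No state change.
Op 5: read(P0, v3) -> 40. No state change.
Op 6: read(P0, v1) -> 15. No state change.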